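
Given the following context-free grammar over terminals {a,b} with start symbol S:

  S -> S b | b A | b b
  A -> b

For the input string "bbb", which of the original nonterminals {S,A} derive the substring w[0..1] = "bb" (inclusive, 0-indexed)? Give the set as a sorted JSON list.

Convert to CNF:
  S -> S T0 | T0 A | T0 T0
  A -> b
  T0 -> b

CYK fill — only the sub-triangle for w[0..1]:
  [0..0]={A,T0}  "b"  orig:{A}
  [1..1]={A,T0}  "b"  orig:{A}
  [0..1]={S}  "bb"

Original NTs in T[0,1] deriving "bb": ["S"]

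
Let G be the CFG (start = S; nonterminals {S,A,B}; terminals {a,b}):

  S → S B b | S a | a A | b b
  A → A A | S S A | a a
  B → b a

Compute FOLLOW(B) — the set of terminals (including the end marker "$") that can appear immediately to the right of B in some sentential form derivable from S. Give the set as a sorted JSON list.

Compute FIRST by fixpoint:
iter 1:
  A via A→a a: +{a}
  B via B→b a: +{b}
  S via S→a A: +{a}
  S via S→b b: +{b}
  S: {a,b}  A: {a}  B: {b}
iter 2:
  A via A→S S A: +{b}
  S: {a,b}  A: {a,b}  B: {b}
iter 3: — fixpoint
  S: {a,b}  A: {a,b}  B: {b}

FOLLOW sets:
FOLLOW(S) := {$}
[1]
  A→A A: FOLLOW(A) ⊇ FIRST(A) = {a,b}; new: +{a,b}
  A→S S A: FOLLOW(S) ⊇ FIRST(S) = {a,b}; new: +{a,b}
  S→S B b: FOLLOW(B) ⊇ FIRST(b) = {b}; new: +{b}
  S→a A: FOLLOW(A) ⊇ FOLLOW(S) ⊇ {$,a,b}; new: +{$}
  S: {$,a,b}  A: {$,a,b}  B: {b}
[2] (no change)
  S: {$,a,b}  A: {$,a,b}  B: {b}

FOLLOW(B) = ["b"]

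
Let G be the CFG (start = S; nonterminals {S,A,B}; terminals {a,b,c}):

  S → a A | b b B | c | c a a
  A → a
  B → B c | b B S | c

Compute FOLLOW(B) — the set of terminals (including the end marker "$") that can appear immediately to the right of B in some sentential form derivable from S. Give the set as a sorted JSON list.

FIRST iteration:
round 1:
  A via A→a: +{a}
  B via B→b B S: +{b}
  B via B→c: +{c}
  S via S→a A: +{a}
  S via S→b b B: +{b}
  S via S→c: +{c}
  S: {a,b,c}  A: {a}  B: {b,c}
round 2: — fixpoint
  S: {a,b,c}  A: {a}  B: {b,c}

FOLLOW iteration:
seed FOLLOW(S) with $
iter 1:
  B→B c: FOLLOW(B) ⊇ FIRST(c) = {c}; new: +{c}
  B→b B S: FOLLOW(B) ⊇ FIRST(S) = {a,b,c}; new: +{a,b}
  B→b B S: FOLLOW(S) ⊇ FOLLOW(B) ⊇ {a,b,c}; new: +{a,b,c}
  S→a A: FOLLOW(A) ⊇ FOLLOW(S) ⊇ {$,a,b,c}; new: +{$,a,b,c}
  S→b b B: FOLLOW(B) ⊇ FOLLOW(S) ⊇ {$,a,b,c}; new: +{$}
  FOLLOW[S]={$,a,b,c}  FOLLOW[A]={$,a,b,c}  FOLLOW[B]={$,a,b,c}
iter 2: (stable)
  FOLLOW[S]={$,a,b,c}  FOLLOW[A]={$,a,b,c}  FOLLOW[B]={$,a,b,c}

FOLLOW(B) = ["$", "a", "b", "c"]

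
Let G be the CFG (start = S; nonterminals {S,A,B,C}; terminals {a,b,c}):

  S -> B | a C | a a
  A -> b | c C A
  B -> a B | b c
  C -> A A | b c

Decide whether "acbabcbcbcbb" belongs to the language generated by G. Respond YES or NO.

CNF form of G:
  S -> T1 B | T1 C | T1 T1 | T2 T0
  A -> T0 X3 | b
  B -> T1 B | T2 T0
  C -> A A | T2 T0
  T0 -> c
  T1 -> a
  T2 -> b
  X3 -> C A

Fill CYK table bottom-up:
  [0..0]={T1}  "a"  orig:{}
  [1..1]={T0}  "c"  orig:{}
  [2..2]={A,T2}  "b"  orig:{A}
  [3..3]={T1}  "a"  orig:{}
  [4..4]={A,T2}  "b"  orig:{A}
  [5..5]={T0}  "c"  orig:{}
  [6..6]={A,T2}  "b"  orig:{A}
  [7..7]={T0}  "c"  orig:{}
  [8..8]={A,T2}  "b"  orig:{A}
  [9..9]={T0}  "c"  orig:{}
  [10..10]={A,T2}  "b"  orig:{A}
  [11..11]={A,T2}  "b"  orig:{A}
  [0..1]=∅  "ac"
  [1..2]=∅  "cb"
  [2..3]=∅  "ba"
  [3..4]=∅  "ab"
  [4..5]={B,C,S}  "bc"
  [5..6]=∅  "cb"
  [6..7]={B,C,S}  "bc"
  [7..8]=∅  "cb"
  [8..9]={B,C,S}  "bc"
  [9..10]=∅  "cb"
  [10..11]={C}  "bb"
  [0..2]=∅  "acb"
  [1..3]=∅  "cba"
  [2..4]=∅  "bab"
  [3..5]={B,S}  "abc"
  [4..6]={X3}  "bcb"  orig:{}
  [5..7]=∅  "cbc"
  [6..8]={X3}  "bcb"  orig:{}
  [7..9]=∅  "cbc"
  [8..10]={X3}  "bcb"  orig:{}
  [9..11]=∅  "cbb"
  [0..3]=∅  "acba"
  [1..4]=∅  "cbab"
  [2..5]=∅  "babc"
  [3..6]=∅  "abcb"
  [4..7]=∅  "bcbc"
  [5..8]={A}  "cbcb"
  [6..9]=∅  "bcbc"
  [7..10]={A}  "cbcb"
  [8..11]=∅  "bcbb"
  [0..4]=∅  "acbab"
  [1..5]=∅  "cbabc"
  [2..6]=∅  "babcb"
  [3..7]=∅  "abcbc"
  [4..8]={C}  "bcbcb"
  [5..9]=∅  "cbcbc"
  [6..10]={C}  "bcbcb"
  [7..11]={C}  "cbcbb"
  [0..5]=∅  "acbabc"
  [1..6]=∅  "cbabcb"
  [2..7]=∅  "babcbc"
  [3..8]={S}  "abcbcb"
  [4..9]=∅  "bcbcbc"
  [5..10]=∅  "cbcbcb"
  [6..11]={X3}  "bcbcbb"  orig:{}
  [0..6]=∅  "acbabcb"
  [1..7]=∅  "cbabcbc"
  [2..8]=∅  "babcbcb"
  [3..9]=∅  "abcbcbc"
  [4..10]=∅  "bcbcbcb"
  [5..11]={A}  "cbcbcbb"
  [0..7]=∅  "acbabcbc"
  [1..8]=∅  "cbabcbcb"
  [2..9]=∅  "babcbcbc"
  [3..10]=∅  "abcbcbcb"
  [4..11]={C}  "bcbcbcbb"
  [0..8]=∅  "acbabcbcb"
  [1..9]=∅  "cbabcbcbc"
  [2..10]=∅  "babcbcbcb"
  [3..11]={S}  "abcbcbcbb"
  [0..9]=∅  "acbabcbcbc"
  [1..10]=∅  "cbabcbcbcb"
  [2..11]=∅  "babcbcbcbb"
  [0..10]=∅  "acbabcbcbcb"
  [1..11]=∅  "cbabcbcbcbb"
  [0..11]=∅  "acbabcbcbcbb"

S ∉ T[0,11] ⇒ NO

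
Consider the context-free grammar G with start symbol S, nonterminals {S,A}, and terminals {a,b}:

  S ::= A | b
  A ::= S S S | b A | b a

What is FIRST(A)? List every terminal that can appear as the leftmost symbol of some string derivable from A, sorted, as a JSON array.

Compute FIRST by fixpoint:
round 1:
  A via A→b A: +{b}
  S via S→A: +{b}
  FIRST[S]={b}  FIRST[A]={b}
round 2: (no change)
  FIRST[S]={b}  FIRST[A]={b}

FIRST(A) = ["b"]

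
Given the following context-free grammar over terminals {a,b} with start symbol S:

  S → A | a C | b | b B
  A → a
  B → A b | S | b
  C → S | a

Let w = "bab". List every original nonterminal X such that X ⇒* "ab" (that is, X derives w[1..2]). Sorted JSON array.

Convert to CNF:
  S -> T0 B | T1 C | a | b
  A -> a
  B -> A T0 | T0 B | T1 C | a | b
  C -> T0 B | T1 C | a | b
  T0 -> b
  T1 -> a

CYK table (by increasing span), restricted to cells inside w[1..2]:
  cell(1,1) a: {A,B,C,S,T1}  orig:{A,B,C,S}
  cell(2,2) b: {B,C,S,T0}  orig:{B,C,S}
  cell(1,2) ab: {B,C,S}

Original NTs in T[1,2] deriving "ab": ["B", "C", "S"]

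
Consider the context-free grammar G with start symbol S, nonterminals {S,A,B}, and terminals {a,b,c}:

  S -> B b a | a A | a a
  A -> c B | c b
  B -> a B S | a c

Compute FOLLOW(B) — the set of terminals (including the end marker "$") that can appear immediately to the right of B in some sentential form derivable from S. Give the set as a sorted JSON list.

Compute FIRST by fixpoint:
iter 1:
  A via A→c B: +{c}
  B via B→a B S: +{a}
  S via S→B b a: +{a}
  FIRST[S]={a}  FIRST[A]={c}  FIRST[B]={a}
iter 2: (no change)
  FIRST[S]={a}  FIRST[A]={c}  FIRST[B]={a}

Compute FOLLOW by fixpoint:
seed FOLLOW(S) with $
iter 1:
  B→a B S: FOLLOW(B) ⊇ FIRST(S) = {a}; new: +{a}
  B→a B S: FOLLOW(S) ⊇ FOLLOW(B) ⊇ {a}; new: +{a}
  S→B b a: FOLLOW(B) ⊇ FIRST(b) = {b}; new: +{b}
  S→a A: FOLLOW(A) ⊇ FOLLOW(S) ⊇ {$,a}; new: +{$,a}
  FOLLOW[S]={$,a}  FOLLOW[A]={$,a}  FOLLOW[B]={a,b}
iter 2:
  A→c B: FOLLOW(B) ⊇ FOLLOW(A) ⊇ {$,a}; new: +{$}
  B→a B S: FOLLOW(S) ⊇ FOLLOW(B) ⊇ {$,a,b}; new: +{b}
  S→a A: FOLLOW(A) ⊇ FOLLOW(S) ⊇ {$,a,b}; new: +{b}
  FOLLOW[S]={$,a,b}  FOLLOW[A]={$,a,b}  FOLLOW[B]={$,a,b}
iter 3: done
  FOLLOW[S]={$,a,b}  FOLLOW[A]={$,a,b}  FOLLOW[B]={$,a,b}

FOLLOW(B) = ["$", "a", "b"]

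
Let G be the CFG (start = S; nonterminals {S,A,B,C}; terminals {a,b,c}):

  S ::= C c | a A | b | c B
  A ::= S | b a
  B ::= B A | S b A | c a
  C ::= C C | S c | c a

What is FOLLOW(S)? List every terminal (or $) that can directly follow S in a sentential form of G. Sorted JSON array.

FIRST sets, iterate to fixpoint:
round 1:
  A via A→b a: +{b}
  B via B→c a: +{c}
  C via C→c a: +{c}
  S via S→C c: +{c}
  S via S→a A: +{a}
  S via S→b: +{b}
  FIRST[S]={a,b,c}  FIRST[A]={b}  FIRST[B]={c}  FIRST[C]={c}
round 2:
  A via A→S: +{a,c}
  B via B→S b A: +{a,b}
  C via C→S c: +{a,b}
  FIRST[S]={a,b,c}  FIRST[A]={a,b,c}  FIRST[B]={a,b,c}  FIRST[C]={a,b,c}
round 3: (no change)
  FIRST[S]={a,b,c}  FIRST[A]={a,b,c}  FIRST[B]={a,b,c}  FIRST[C]={a,b,c}

Compute FOLLOW by fixpoint:
initialize: $ ∈ FOLLOW(S)
iter 1:
  B→B A: FOLLOW(B) ⊇ FIRST(A) = {a,b,c}; new: +{a,b,c}
  B→B A: FOLLOW(A) ⊇ FOLLOW(B) ⊇ {a,b,c}; new: +{a,b,c}
  B→S b A: FOLLOW(S) ⊇ FIRST(b) = {b}; new: +{b}
  C→C C: FOLLOW(C) ⊇ FIRST(C) = {a,b,c}; new: +{a,b,c}
  C→S c: FOLLOW(S) ⊇ FIRST(c) = {c}; new: +{c}
  S→a A: FOLLOW(A) ⊇ FOLLOW(S) ⊇ {$,b,c}; new: +{$}
  S→c B: FOLLOW(B) ⊇ FOLLOW(S) ⊇ {$,b,c}; new: +{$}
  FOLLOW[S]={$,b,c}  FOLLOW[A]={$,a,b,c}  FOLLOW[B]={$,a,b,c}  FOLLOW[C]={a,b,c}
iter 2:
  A→S: FOLLOW(S) ⊇ FOLLOW(A) ⊇ {$,a,b,c}; new: +{a}
  FOLLOW[S]={$,a,b,c}  FOLLOW[A]={$,a,b,c}  FOLLOW[B]={$,a,b,c}  FOLLOW[C]={a,b,c}
iter 3: — fixpoint
  FOLLOW[S]={$,a,b,c}  FOLLOW[A]={$,a,b,c}  FOLLOW[B]={$,a,b,c}  FOLLOW[C]={a,b,c}

FOLLOW(S) = ["$", "a", "b", "c"]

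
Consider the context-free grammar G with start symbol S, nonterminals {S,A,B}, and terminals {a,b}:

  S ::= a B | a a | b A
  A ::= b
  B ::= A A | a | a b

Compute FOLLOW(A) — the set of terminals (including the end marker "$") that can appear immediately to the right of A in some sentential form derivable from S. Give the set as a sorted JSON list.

FIRST sets, iterate to fixpoint:
iter 1:
  A via A→b: +{b}
  B via B→A A: +{b}
  B via B→a: +{a}
  S via S→a B: +{a}
  S via S→b A: +{b}
  S: {a,b}  A: {b}  B: {a,b}
iter 2: done
  S: {a,b}  A: {b}  B: {a,b}

FOLLOW sets:
FOLLOW(S) := {$}
iter 1:
  B→A A: FOLLOW(A) ⊇ FIRST(A) = {b}; new: +{b}
  S→a B: FOLLOW(B) ⊇ FOLLOW(S) ⊇ {$}; new: +{$}
  S→b A: FOLLOW(A) ⊇ FOLLOW(S) ⊇ {$}; new: +{$}
  S: {$}  A: {$,b}  B: {$}
iter 2: (no change)
  S: {$}  A: {$,b}  B: {$}

FOLLOW(A) = ["$", "b"]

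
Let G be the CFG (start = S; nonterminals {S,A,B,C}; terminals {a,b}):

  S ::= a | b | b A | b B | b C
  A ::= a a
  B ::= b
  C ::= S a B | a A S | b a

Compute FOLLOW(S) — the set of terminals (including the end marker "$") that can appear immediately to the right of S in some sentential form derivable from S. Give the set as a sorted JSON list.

FIRST sets, iterate to fixpoint:
[1]
  A via A→a a: +{a}
  B via B→b: +{b}
  C via C→a A S: +{a}
  C via C→b a: +{b}
  S via S→a: +{a}
  S via S→b: +{b}
  FIRST(S)={a,b}  FIRST(A)={a}  FIRST(B)={b}  FIRST(C)={a,b}
[2] (stable)
  FIRST(S)={a,b}  FIRST(A)={a}  FIRST(B)={b}  FIRST(C)={a,b}

FOLLOW sets:
FOLLOW(S) := {$}
iter 1:
  C→S a B: FOLLOW(S) ⊇ FIRST(a) = {a}; new: +{a}
  C→a A S: FOLLOW(A) ⊇ FIRST(S) = {a,b}; new: +{a,b}
  S→b A: FOLLOW(A) ⊇ FOLLOW(S) ⊇ {$,a}; new: +{$}
  S→b B: FOLLOW(B) ⊇ FOLLOW(S) ⊇ {$,a}; new: +{$,a}
  S→b C: FOLLOW(C) ⊇ FOLLOW(S) ⊇ {$,a}; new: +{$,a}
  S: {$,a}  A: {$,a,b}  B: {$,a}  C: {$,a}
iter 2: (no change)
  S: {$,a}  A: {$,a,b}  B: {$,a}  C: {$,a}

FOLLOW(S) = ["$", "a"]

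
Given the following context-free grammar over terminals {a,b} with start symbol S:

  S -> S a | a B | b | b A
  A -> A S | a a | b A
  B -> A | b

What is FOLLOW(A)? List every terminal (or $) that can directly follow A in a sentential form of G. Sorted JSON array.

Compute FIRST by fixpoint:
iter 1:
  A via A→a a: +{a}
  A via A→b A: +{b}
  B via B→A: +{a,b}
  S via S→a B: +{a}
  S via S→b: +{b}
  FIRST(S)={a,b}  FIRST(A)={a,b}  FIRST(B)={a,b}
iter 2: done
  FIRST(S)={a,b}  FIRST(A)={a,b}  FIRST(B)={a,b}

FOLLOW sets:
initialize: $ ∈ FOLLOW(S)
round 1:
  A→A S: FOLLOW(A) ⊇ FIRST(S) = {a,b}; new: +{a,b}
  A→A S: FOLLOW(S) ⊇ FOLLOW(A) ⊇ {a,b}; new: +{a,b}
  S→a B: FOLLOW(B) ⊇ FOLLOW(S) ⊇ {$,a,b}; new: +{$,a,b}
  S→b A: FOLLOW(A) ⊇ FOLLOW(S) ⊇ {$,a,b}; new: +{$}
  S: {$,a,b}  A: {$,a,b}  B: {$,a,b}
round 2: (no change)
  S: {$,a,b}  A: {$,a,b}  B: {$,a,b}

FOLLOW(A) = ["$", "a", "b"]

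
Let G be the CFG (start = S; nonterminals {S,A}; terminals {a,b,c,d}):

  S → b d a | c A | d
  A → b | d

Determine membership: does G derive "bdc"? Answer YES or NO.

Convert to CNF:
  S -> T0 X4 | T3 A | d
  A -> b | d
  T0 -> b
  T1 -> d
  T2 -> a
  T3 -> c
  X4 -> T1 T2

CYK table (by increasing span):
  [0..0]={A,T0}  "b"  orig:{A}
  [1..1]={A,S,T1}  "d"  orig:{A,S}
  [2..2]={T3}  "c"  orig:{}
  [0..1]=∅  "bd"
  [1..2]=∅  "dc"
  [0..2]=∅  "bdc"

S ∉ T[0,2] ⇒ NO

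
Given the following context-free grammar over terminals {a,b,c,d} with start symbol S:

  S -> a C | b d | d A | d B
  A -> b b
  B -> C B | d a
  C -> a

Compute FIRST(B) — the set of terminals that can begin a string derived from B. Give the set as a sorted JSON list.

FIRST iteration:
iter 1:
  A via A→b b: +{b}
  B via B→d a: +{d}
  C via C→a: +{a}
  S via S→a C: +{a}
  S via S→b d: +{b}
  S via S→d A: +{d}
  FIRST[S]={a,b,d}  FIRST[A]={b}  FIRST[B]={d}  FIRST[C]={a}
iter 2:
  B via B→C B: +{a}
  FIRST[S]={a,b,d}  FIRST[A]={b}  FIRST[B]={a,d}  FIRST[C]={a}
iter 3: (no change)
  FIRST[S]={a,b,d}  FIRST[A]={b}  FIRST[B]={a,d}  FIRST[C]={a}

FIRST(B) = ["a", "d"]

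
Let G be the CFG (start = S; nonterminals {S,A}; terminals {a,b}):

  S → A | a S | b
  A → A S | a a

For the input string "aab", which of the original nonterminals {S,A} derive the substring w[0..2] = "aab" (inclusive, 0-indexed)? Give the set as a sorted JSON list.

CNF form of G:
  S -> A S | T0 S | T0 T0 | b
  A -> A S | T0 T0
  T0 -> a

CYK fill, restricted to cells inside w[0..2]:
  T[0,0] 'a' = {T0}  orig:{}
  T[1,1] 'a' = {T0}  orig:{}
  T[2,2] 'b' = {S}
  T[0,1] 'aa' = {A,S}
  T[1,2] 'ab' = {S}
  T[0,2] 'aab' = {A,S}

Original NTs in T[0,2] deriving "aab": ["A", "S"]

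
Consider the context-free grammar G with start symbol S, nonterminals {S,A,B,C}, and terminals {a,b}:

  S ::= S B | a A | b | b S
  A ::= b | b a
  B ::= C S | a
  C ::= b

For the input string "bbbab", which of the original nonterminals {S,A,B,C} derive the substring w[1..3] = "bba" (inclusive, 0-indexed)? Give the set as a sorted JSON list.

CNF form of G:
  S -> S B | T0 S | T1 A | b
  A -> T0 T1 | b
  B -> C S | a
  C -> b
  T0 -> b
  T1 -> a

CYK fill — only the sub-triangle for w[1..3]:
  T[1,1] 'b' = {A,C,S,T0}  orig:{A,C,S}
  T[2,2] 'b' = {A,C,S,T0}  orig:{A,C,S}
  T[3,3] 'a' = {B,T1}  orig:{B}
  T[1,2] 'bb' = {B,S}
  T[2,3] 'ba' = {A,S}
  T[1,3] 'bba' = {B,S}

Original NTs in T[1,3] deriving "bba": ["B", "S"]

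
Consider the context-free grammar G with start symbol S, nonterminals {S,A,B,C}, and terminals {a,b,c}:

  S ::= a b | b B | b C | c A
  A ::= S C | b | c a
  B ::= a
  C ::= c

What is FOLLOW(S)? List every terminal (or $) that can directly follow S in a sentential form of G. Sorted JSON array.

Compute FIRST by fixpoint:
[1]
  A via A→b: +{b}
  A via A→c a: +{c}
  B via B→a: +{a}
  C via C→c: +{c}
  S via S→a b: +{a}
  S via S→b B: +{b}
  S via S→c A: +{c}
  FIRST(S)={a,b,c}  FIRST(A)={b,c}  FIRST(B)={a}  FIRST(C)={c}
[2]
  A via A→S C: +{a}
  FIRST(S)={a,b,c}  FIRST(A)={a,b,c}  FIRST(B)={a}  FIRST(C)={c}
[3] — fixpoint
  FIRST(S)={a,b,c}  FIRST(A)={a,b,c}  FIRST(B)={a}  FIRST(C)={c}

Compute FOLLOW by fixpoint:
seed FOLLOW(S) with $
[1]
  A→S C: FOLLOW(S) ⊇ FIRST(C) = {c}; new: +{c}
  S→b B: FOLLOW(B) ⊇ FOLLOW(S) ⊇ {$,c}; new: +{$,c}
  S→b C: FOLLOW(C) ⊇ FOLLOW(S) ⊇ {$,c}; new: +{$,c}
  S→c A: FOLLOW(A) ⊇ FOLLOW(S) ⊇ {$,c}; new: +{$,c}
  FOLLOW(S)={$,c}  FOLLOW(A)={$,c}  FOLLOW(B)={$,c}  FOLLOW(C)={$,c}
[2] — fixpoint
  FOLLOW(S)={$,c}  FOLLOW(A)={$,c}  FOLLOW(B)={$,c}  FOLLOW(C)={$,c}

FOLLOW(S) = ["$", "c"]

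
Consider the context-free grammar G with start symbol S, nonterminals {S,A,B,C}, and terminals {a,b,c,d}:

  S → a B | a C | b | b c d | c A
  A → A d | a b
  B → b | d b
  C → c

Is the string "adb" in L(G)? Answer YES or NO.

CNF form of G:
  S -> T1 B | T1 C | T2 X4 | T3 A | b
  A -> A T0 | T1 T2
  B -> T0 T2 | b
  C -> c
  T0 -> d
  T1 -> a
  T2 -> b
  T3 -> c
  X4 -> T3 T0

CYK fill:
  T[0,0] 'a' = {T1}  orig:{}
  T[1,1] 'd' = {T0}  orig:{}
  T[2,2] 'b' = {B,S,T2}  orig:{B,S}
  T[0,1] 'ad' = ∅
  T[1,2] 'db' = {B}
  T[0,2] 'adb' = {S}

S ∈ T[0,2] ⇒ YES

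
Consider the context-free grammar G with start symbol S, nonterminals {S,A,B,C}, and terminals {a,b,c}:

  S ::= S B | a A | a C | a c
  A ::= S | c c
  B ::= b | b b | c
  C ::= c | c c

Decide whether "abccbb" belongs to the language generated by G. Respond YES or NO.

CNF form of G:
  S -> S B | T0 A | T0 C | T0 T1
  A -> S B | T0 A | T0 C | T0 T1 | T1 T1
  B -> T2 T2 | b | c
  C -> T1 T1 | c
  T0 -> a
  T1 -> c
  T2 -> b

Fill CYK table bottom-up:
  cell(0,0) a: {T0}  orig:{}
  cell(1,1) b: {B,T2}  orig:{B}
  cell(2,2) c: {B,C,T1}  orig:{B,C}
  cell(3,3) c: {B,C,T1}  orig:{B,C}
  cell(4,4) b: {B,T2}  orig:{B}
  cell(5,5) b: {B,T2}  orig:{B}
  cell(0,1) ab: ∅
  cell(1,2) bc: ∅
  cell(2,3) cc: {A,C}
  cell(3,4) cb: ∅
  cell(4,5) bb: {B}
  cell(0,2) abc: ∅
  cell(1,3) bcc: ∅
  cell(2,4) ccb: ∅
  cell(3,5) cbb: ∅
  cell(0,3) abcc: ∅
  cell(1,4) bccb: ∅
  cell(2,5) ccbb: ∅
  cell(0,4) abccb: ∅
  cell(1,5) bccbb: ∅
  cell(0,5) abccbb: ∅

S ∉ T[0,5] ⇒ NO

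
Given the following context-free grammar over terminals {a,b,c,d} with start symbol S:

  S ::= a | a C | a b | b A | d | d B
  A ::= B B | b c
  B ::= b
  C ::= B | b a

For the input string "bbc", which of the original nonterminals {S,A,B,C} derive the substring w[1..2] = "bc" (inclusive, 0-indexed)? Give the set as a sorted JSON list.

CNF form of G:
  S -> T0 A | T2 C | T2 T0 | T3 B | a | d
  A -> B B | T0 T1
  B -> b
  C -> T0 T2 | b
  T0 -> b
  T1 -> c
  T2 -> a
  T3 -> d

CYK table (by increasing span), restricted to cells inside w[1..2]:
  [1..1]={B,C,T0}  "b"  orig:{B,C}
  [2..2]={T1}  "c"  orig:{}
  [1..2]={A}  "bc"

Original NTs in T[1,2] deriving "bc": ["A"]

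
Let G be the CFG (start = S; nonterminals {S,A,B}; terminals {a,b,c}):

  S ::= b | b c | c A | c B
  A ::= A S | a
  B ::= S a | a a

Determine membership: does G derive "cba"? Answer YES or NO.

CNF form of G:
  S -> T1 T2 | T2 A | T2 B | b
  A -> A S | a
  B -> S T0 | T0 T0
  T0 -> a
  T1 -> b
  T2 -> c

Fill CYK table bottom-up:
  T[0,0] 'c' = {T2}  orig:{}
  T[1,1] 'b' = {S,T1}  orig:{S}
  T[2,2] 'a' = {A,T0}  orig:{A}
  T[0,1] 'cb' = ∅
  T[1,2] 'ba' = {B}
  T[0,2] 'cba' = {S}

S ∈ T[0,2] ⇒ YES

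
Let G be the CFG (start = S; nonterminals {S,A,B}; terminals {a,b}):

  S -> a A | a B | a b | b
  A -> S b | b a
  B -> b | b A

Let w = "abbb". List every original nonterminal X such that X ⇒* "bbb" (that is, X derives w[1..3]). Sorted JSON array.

CNF form of G:
  S -> T1 A | T1 B | T1 T0 | b
  A -> S T0 | T0 T1
  B -> T0 A | b
  T0 -> b
  T1 -> a

CYK fill (cells [i..j] with 1 ≤ i ≤ j ≤ 3 only):
  [1..1]={B,S,T0}  "b"  orig:{B,S}
  [2..2]={B,S,T0}  "b"  orig:{B,S}
  [3..3]={B,S,T0}  "b"  orig:{B,S}
  [1..2]={A}  "bb"
  [2..3]={A}  "bb"
  [1..3]={B}  "bbb"

Original NTs in T[1,3] deriving "bbb": ["B"]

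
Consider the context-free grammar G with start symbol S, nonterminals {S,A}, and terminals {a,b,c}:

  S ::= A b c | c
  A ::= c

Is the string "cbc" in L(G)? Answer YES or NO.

Convert to CNF:
  S -> A X2 | c
  A -> c
  T0 -> b
  T1 -> c
  X2 -> T0 T1

Fill CYK table bottom-up:
  cell(0,0) c: {A,S,T1}  orig:{A,S}
  cell(1,1) b: {T0}  orig:{}
  cell(2,2) c: {A,S,T1}  orig:{A,S}
  cell(0,1) cb: ∅
  cell(1,2) bc: {X2}  orig:{}
  cell(0,2) cbc: {S}

S ∈ T[0,2] ⇒ YES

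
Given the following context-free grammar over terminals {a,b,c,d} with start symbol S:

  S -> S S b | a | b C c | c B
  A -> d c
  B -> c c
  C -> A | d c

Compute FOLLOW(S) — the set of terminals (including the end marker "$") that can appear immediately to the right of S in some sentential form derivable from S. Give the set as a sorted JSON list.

Compute FIRST by fixpoint:
[1]
  A via A→d c: +{d}
  B via B→c c: +{c}
  C via C→A: +{d}
  S via S→a: +{a}
  S via S→b C c: +{b}
  S via S→c B: +{c}
  FIRST[S]={a,b,c}  FIRST[A]={d}  FIRST[B]={c}  FIRST[C]={d}
[2] (no change)
  FIRST[S]={a,b,c}  FIRST[A]={d}  FIRST[B]={c}  FIRST[C]={d}

Compute FOLLOW by fixpoint:
initialize: $ ∈ FOLLOW(S)
pass 1:
  S→S S b: FOLLOW(S) ⊇ FIRST(S) = {a,b,c}; new: +{a,b,c}
  S→b C c: FOLLOW(C) ⊇ FIRST(c) = {c}; new: +{c}
  S→c B: FOLLOW(B) ⊇ FOLLOW(S) ⊇ {$,a,b,c}; new: +{$,a,b,c}
  S: {$,a,b,c}  A: {}  B: {$,a,b,c}  C: {c}
pass 2:
  C→A: FOLLOW(A) ⊇ FOLLOW(C) ⊇ {c}; new: +{c}
  S: {$,a,b,c}  A: {c}  B: {$,a,b,c}  C: {c}
pass 3: (stable)
  S: {$,a,b,c}  A: {c}  B: {$,a,b,c}  C: {c}

FOLLOW(S) = ["$", "a", "b", "c"]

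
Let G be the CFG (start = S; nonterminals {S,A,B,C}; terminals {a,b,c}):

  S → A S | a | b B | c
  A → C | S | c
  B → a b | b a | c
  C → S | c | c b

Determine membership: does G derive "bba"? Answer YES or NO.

CNF form of G:
  S -> A S | T0 B | a | c
  A -> A S | T0 B | T1 T0 | a | c
  B -> T0 T2 | T2 T0 | c
  C -> A S | T0 B | T1 T0 | a | c
  T0 -> b
  T1 -> c
  T2 -> a

Fill CYK table bottom-up:
  [0..0]={T0}  "b"  orig:{}
  [1..1]={T0}  "b"  orig:{}
  [2..2]={A,C,S,T2}  "a"  orig:{A,C,S}
  [0..1]=∅  "bb"
  [1..2]={B}  "ba"
  [0..2]={A,C,S}  "bba"

S ∈ T[0,2] ⇒ YES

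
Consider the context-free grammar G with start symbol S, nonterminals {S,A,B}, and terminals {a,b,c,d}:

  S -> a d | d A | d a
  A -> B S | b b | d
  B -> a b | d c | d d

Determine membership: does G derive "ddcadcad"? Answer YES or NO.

CNF form of G:
  S -> T1 T2 | T2 A | T2 T1
  A -> B S | T0 T0 | d
  B -> T1 T0 | T2 T2 | T2 T3
  T0 -> b
  T1 -> a
  T2 -> d
  T3 -> c

CYK table (by increasing span):
  cell(0,0) d: {A,T2}  orig:{A}
  cell(1,1) d: {A,T2}  orig:{A}
  cell(2,2) c: {T3}  orig:{}
  cell(3,3) a: {T1}  orig:{}
  cell(4,4) d: {A,T2}  orig:{A}
  cell(5,5) c: {T3}  orig:{}
  cell(6,6) a: {T1}  orig:{}
  cell(7,7) d: {A,T2}  orig:{A}
  cell(0,1) dd: {B,S}
  cell(1,2) dc: {B}
  cell(2,3) ca: ∅
  cell(3,4) ad: {S}
  cell(4,5) dc: {B}
  cell(5,6) ca: ∅
  cell(6,7) ad: {S}
  cell(0,2) ddc: ∅
  cell(1,3) dca: ∅
  cell(2,4) cad: ∅
  cell(3,5) adc: ∅
  cell(4,6) dca: ∅
  cell(5,7) cad: ∅
  cell(0,3) ddca: ∅
  cell(1,4) dcad: {A}
  cell(2,5) cadc: ∅
  cell(3,6) adca: ∅
  cell(4,7) dcad: {A}
  cell(0,4) ddcad: {S}
  cell(1,5) dcadc: ∅
  cell(2,6) cadca: ∅
  cell(3,7) adcad: ∅
  cell(0,5) ddcadc: ∅
  cell(1,6) dcadca: ∅
  cell(2,7) cadcad: ∅
  cell(0,6) ddcadca: ∅
  cell(1,7) dcadcad: ∅
  cell(0,7) ddcadcad: ∅

S ∉ T[0,7] ⇒ NO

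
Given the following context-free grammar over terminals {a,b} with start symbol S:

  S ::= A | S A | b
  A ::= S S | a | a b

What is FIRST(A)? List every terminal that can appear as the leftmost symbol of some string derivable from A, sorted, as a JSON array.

FIRST iteration:
[1]
  A via A→a: +{a}
  S via S→A: +{a}
  S via S→b: +{b}
  S: {a,b}  A: {a}
[2]
  A via A→S S: +{b}
  S: {a,b}  A: {a,b}
[3] (no change)
  S: {a,b}  A: {a,b}

FIRST(A) = ["a", "b"]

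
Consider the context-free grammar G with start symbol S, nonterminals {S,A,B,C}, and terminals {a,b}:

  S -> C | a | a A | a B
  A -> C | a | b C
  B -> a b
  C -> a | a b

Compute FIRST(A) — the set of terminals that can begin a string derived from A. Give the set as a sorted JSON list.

FIRST sets, iterate to fixpoint:
iter 1:
  A via A→a: +{a}
  A via A→b C: +{b}
  B via B→a b: +{a}
  C via C→a: +{a}
  S via S→C: +{a}
  FIRST[S]={a}  FIRST[A]={a,b}  FIRST[B]={a}  FIRST[C]={a}
iter 2: (stable)
  FIRST[S]={a}  FIRST[A]={a,b}  FIRST[B]={a}  FIRST[C]={a}

FIRST(A) = ["a", "b"]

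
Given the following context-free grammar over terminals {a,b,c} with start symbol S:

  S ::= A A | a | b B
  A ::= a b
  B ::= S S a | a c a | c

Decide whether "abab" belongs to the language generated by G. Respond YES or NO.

Convert to CNF:
  S -> A A | T1 B | a
  A -> T0 T1
  B -> S X3 | T0 X4 | c
  T0 -> a
  T1 -> b
  T2 -> c
  X3 -> S T0
  X4 -> T2 T0

Fill CYK table bottom-up:
  cell(0,0) a: {S,T0}  orig:{S}
  cell(1,1) b: {T1}  orig:{}
  cell(2,2) a: {S,T0}  orig:{S}
  cell(3,3) b: {T1}  orig:{}
  cell(0,1) ab: {A}
  cell(1,2) ba: ∅
  cell(2,3) ab: {A}
  cell(0,2) aba: ∅
  cell(1,3) bab: ∅
  cell(0,3) abab: {S}

S ∈ T[0,3] ⇒ YES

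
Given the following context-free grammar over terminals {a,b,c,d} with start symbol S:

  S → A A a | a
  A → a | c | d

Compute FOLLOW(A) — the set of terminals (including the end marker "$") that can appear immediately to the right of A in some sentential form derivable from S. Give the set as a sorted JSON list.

Compute FIRST by fixpoint:
[1]
  A via A→a: +{a}
  A via A→c: +{c}
  A via A→d: +{d}
  S via S→A A a: +{a,c,d}
  FIRST[S]={a,c,d}  FIRST[A]={a,c,d}
[2] done
  FIRST[S]={a,c,d}  FIRST[A]={a,c,d}

FOLLOW iteration:
initialize: $ ∈ FOLLOW(S)
round 1:
  S→A A a: FOLLOW(A) ⊇ FIRST(A) = {a,c,d}; new: +{a,c,d}
  FOLLOW[S]={$}  FOLLOW[A]={a,c,d}
round 2: (stable)
  FOLLOW[S]={$}  FOLLOW[A]={a,c,d}

FOLLOW(A) = ["a", "c", "d"]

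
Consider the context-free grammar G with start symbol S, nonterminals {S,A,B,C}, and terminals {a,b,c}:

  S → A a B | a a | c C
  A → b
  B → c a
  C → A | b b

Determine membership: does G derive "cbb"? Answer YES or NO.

Convert to CNF:
  S -> A X3 | T0 C | T1 T1
  A -> b
  B -> T0 T1
  C -> T2 T2 | b
  T0 -> c
  T1 -> a
  T2 -> b
  X3 -> T1 B

CYK table (by increasing span):
  cell(0,0) c: {T0}  orig:{}
  cell(1,1) b: {A,C,T2}  orig:{A,C}
  cell(2,2) b: {A,C,T2}  orig:{A,C}
  cell(0,1) cb: {S}
  cell(1,2) bb: {C}
  cell(0,2) cbb: {S}

S ∈ T[0,2] ⇒ YES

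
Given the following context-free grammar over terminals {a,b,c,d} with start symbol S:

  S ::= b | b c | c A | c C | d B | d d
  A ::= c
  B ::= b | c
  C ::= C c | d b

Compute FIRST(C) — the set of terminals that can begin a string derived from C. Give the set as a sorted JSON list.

Compute FIRST by fixpoint:
[1]
  A via A→c: +{c}
  B via B→b: +{b}
  B via B→c: +{c}
  C via C→d b: +{d}
  S via S→b: +{b}
  S via S→c A: +{c}
  S via S→d B: +{d}
  FIRST(S)={b,c,d}  FIRST(A)={c}  FIRST(B)={b,c}  FIRST(C)={d}
[2] (no change)
  FIRST(S)={b,c,d}  FIRST(A)={c}  FIRST(B)={b,c}  FIRST(C)={d}

FIRST(C) = ["d"]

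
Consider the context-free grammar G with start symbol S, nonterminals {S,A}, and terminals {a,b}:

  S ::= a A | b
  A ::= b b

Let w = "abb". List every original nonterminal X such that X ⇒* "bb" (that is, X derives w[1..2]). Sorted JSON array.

CNF form of G:
  S -> T1 A | b
  A -> T0 T0
  T0 -> b
  T1 -> a

CYK table (by increasing span) (cells [i..j] with 1 ≤ i ≤ j ≤ 2 only):
  [1..1]={S,T0}  "b"  orig:{S}
  [2..2]={S,T0}  "b"  orig:{S}
  [1..2]={A}  "bb"

Original NTs in T[1,2] deriving "bb": ["A"]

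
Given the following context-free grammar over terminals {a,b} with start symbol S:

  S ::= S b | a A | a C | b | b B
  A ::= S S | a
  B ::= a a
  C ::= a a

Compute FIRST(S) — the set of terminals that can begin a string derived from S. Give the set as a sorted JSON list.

FIRST sets, iterate to fixpoint:
[1]
  A via A→a: +{a}
  B via B→a a: +{a}
  C via C→a a: +{a}
  S via S→a A: +{a}
  S via S→b: +{b}
  FIRST(S)={a,b}  FIRST(A)={a}  FIRST(B)={a}  FIRST(C)={a}
[2]
  A via A→S S: +{b}
  FIRST(S)={a,b}  FIRST(A)={a,b}  FIRST(B)={a}  FIRST(C)={a}
[3] (stable)
  FIRST(S)={a,b}  FIRST(A)={a,b}  FIRST(B)={a}  FIRST(C)={a}

FIRST(S) = ["a", "b"]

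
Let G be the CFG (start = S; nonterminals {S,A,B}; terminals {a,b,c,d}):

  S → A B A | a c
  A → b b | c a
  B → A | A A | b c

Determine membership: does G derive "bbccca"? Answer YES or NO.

Convert to CNF:
  S -> A X3 | T2 T1
  A -> T0 T0 | T1 T2
  B -> A A | T0 T0 | T0 T1 | T1 T2
  T0 -> b
  T1 -> c
  T2 -> a
  X3 -> B A

CYK fill:
  T[0,0] 'b' = {T0}  orig:{}
  T[1,1] 'b' = {T0}  orig:{}
  T[2,2] 'c' = {T1}  orig:{}
  T[3,3] 'c' = {T1}  orig:{}
  T[4,4] 'c' = {T1}  orig:{}
  T[5,5] 'a' = {T2}  orig:{}
  T[0,1] 'bb' = {A,B}
  T[1,2] 'bc' = {B}
  T[2,3] 'cc' = ∅
  T[3,4] 'cc' = ∅
  T[4,5] 'ca' = {A,B}
  T[0,2] 'bbc' = ∅
  T[1,3] 'bcc' = ∅
  T[2,4] 'ccc' = ∅
  T[3,5] 'cca' = ∅
  T[0,3] 'bbcc' = ∅
  T[1,4] 'bccc' = ∅
  T[2,5] 'ccca' = ∅
  T[0,4] 'bbccc' = ∅
  T[1,5] 'bccca' = ∅
  T[0,5] 'bbccca' = ∅

S ∉ T[0,5] ⇒ NO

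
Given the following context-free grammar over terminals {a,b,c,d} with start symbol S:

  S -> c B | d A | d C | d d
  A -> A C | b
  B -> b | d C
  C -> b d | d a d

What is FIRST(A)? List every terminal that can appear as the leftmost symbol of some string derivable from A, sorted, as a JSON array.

FIRST iteration:
round 1:
  A via A→b: +{b}
  B via B→b: +{b}
  B via B→d C: +{d}
  C via C→b d: +{b}
  C via C→d a d: +{d}
  S via S→c B: +{c}
  S via S→d A: +{d}
  FIRST[S]={c,d}  FIRST[A]={b}  FIRST[B]={b,d}  FIRST[C]={b,d}
round 2: (stable)
  FIRST[S]={c,d}  FIRST[A]={b}  FIRST[B]={b,d}  FIRST[C]={b,d}

FIRST(A) = ["b"]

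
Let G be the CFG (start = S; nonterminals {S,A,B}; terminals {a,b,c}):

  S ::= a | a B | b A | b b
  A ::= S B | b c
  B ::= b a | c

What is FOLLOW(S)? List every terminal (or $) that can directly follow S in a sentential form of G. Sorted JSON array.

FIRST iteration:
pass 1:
  A via A→b c: +{b}
  B via B→b a: +{b}
  B via B→c: +{c}
  S via S→a: +{a}
  S via S→b A: +{b}
  FIRST[S]={a,b}  FIRST[A]={b}  FIRST[B]={b,c}
pass 2:
  A via A→S B: +{a}
  FIRST[S]={a,b}  FIRST[A]={a,b}  FIRST[B]={b,c}
pass 3: (stable)
  FIRST[S]={a,b}  FIRST[A]={a,b}  FIRST[B]={b,c}

FOLLOW iteration:
initialize: $ ∈ FOLLOW(S)
round 1:
  A→S B: FOLLOW(S) ⊇ FIRST(B) = {b,c}; new: +{b,c}
  S→a B: FOLLOW(B) ⊇ FOLLOW(S) ⊇ {$,b,c}; new: +{$,b,c}
  S→b A: FOLLOW(A) ⊇ FOLLOW(S) ⊇ {$,b,c}; new: +{$,b,c}
  S: {$,b,c}  A: {$,b,c}  B: {$,b,c}
round 2: (no change)
  S: {$,b,c}  A: {$,b,c}  B: {$,b,c}

FOLLOW(S) = ["$", "b", "c"]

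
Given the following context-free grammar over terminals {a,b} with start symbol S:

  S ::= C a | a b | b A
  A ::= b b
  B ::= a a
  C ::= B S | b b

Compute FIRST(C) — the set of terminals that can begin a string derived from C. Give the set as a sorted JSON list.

FIRST iteration:
[1]
  A via A→b b: +{b}
  B via B→a a: +{a}
  C via C→B S: +{a}
  C via C→b b: +{b}
  S via S→C a: +{a,b}
  S: {a,b}  A: {b}  B: {a}  C: {a,b}
[2] (no change)
  S: {a,b}  A: {b}  B: {a}  C: {a,b}

FIRST(C) = ["a", "b"]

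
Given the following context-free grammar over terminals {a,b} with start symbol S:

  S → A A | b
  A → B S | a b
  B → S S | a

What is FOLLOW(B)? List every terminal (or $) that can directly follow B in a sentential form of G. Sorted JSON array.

FIRST iteration:
round 1:
  A via A→a b: +{a}
  B via B→a: +{a}
  S via S→A A: +{a}
  S via S→b: +{b}
  FIRST[S]={a,b}  FIRST[A]={a}  FIRST[B]={a}
round 2:
  B via B→S S: +{b}
  FIRST[S]={a,b}  FIRST[A]={a}  FIRST[B]={a,b}
round 3:
  A via A→B S: +{b}
  FIRST[S]={a,b}  FIRST[A]={a,b}  FIRST[B]={a,b}
round 4: (no change)
  FIRST[S]={a,b}  FIRST[A]={a,b}  FIRST[B]={a,b}

Compute FOLLOW by fixpoint:
seed FOLLOW(S) with $
[1]
  A→B S: FOLLOW(B) ⊇ FIRST(S) = {a,b}; new: +{a,b}
  B→S S: FOLLOW(S) ⊇ FIRST(S) = {a,b}; new: +{a,b}
  S→A A: FOLLOW(A) ⊇ FIRST(A) = {a,b}; new: +{a,b}
  S→A A: FOLLOW(A) ⊇ FOLLOW(S) ⊇ {$,a,b}; new: +{$}
  FOLLOW(S)={$,a,b}  FOLLOW(A)={$,a,b}  FOLLOW(B)={a,b}
[2] done
  FOLLOW(S)={$,a,b}  FOLLOW(A)={$,a,b}  FOLLOW(B)={a,b}

FOLLOW(B) = ["a", "b"]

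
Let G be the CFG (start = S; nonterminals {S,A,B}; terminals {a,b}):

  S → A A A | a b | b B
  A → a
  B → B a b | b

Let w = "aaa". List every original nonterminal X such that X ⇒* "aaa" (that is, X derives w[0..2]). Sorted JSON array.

CNF form of G:
  S -> A X3 | T0 T1 | T1 B
  A -> a
  B -> B X2 | b
  T0 -> a
  T1 -> b
  X2 -> T0 T1
  X3 -> A A

CYK table (by increasing span), restricted to cells inside w[0..2]:
  cell(0,0) a: {A,T0}  orig:{A}
  cell(1,1) a: {A,T0}  orig:{A}
  cell(2,2) a: {A,T0}  orig:{A}
  cell(0,1) aa: {X3}  orig:{}
  cell(1,2) aa: {X3}  orig:{}
  cell(0,2) aaa: {S}

Original NTs in T[0,2] deriving "aaa": ["S"]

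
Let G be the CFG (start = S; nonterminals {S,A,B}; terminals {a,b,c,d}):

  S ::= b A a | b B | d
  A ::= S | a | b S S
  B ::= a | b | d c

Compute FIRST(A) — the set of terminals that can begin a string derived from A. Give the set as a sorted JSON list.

Compute FIRST by fixpoint:
iter 1:
  A via A→a: +{a}
  A via A→b S S: +{b}
  B via B→a: +{a}
  B via B→b: +{b}
  B via B→d c: +{d}
  S via S→b A a: +{b}
  S via S→d: +{d}
  FIRST(S)={b,d}  FIRST(A)={a,b}  FIRST(B)={a,b,d}
iter 2:
  A via A→S: +{d}
  FIRST(S)={b,d}  FIRST(A)={a,b,d}  FIRST(B)={a,b,d}
iter 3: (stable)
  FIRST(S)={b,d}  FIRST(A)={a,b,d}  FIRST(B)={a,b,d}

FIRST(A) = ["a", "b", "d"]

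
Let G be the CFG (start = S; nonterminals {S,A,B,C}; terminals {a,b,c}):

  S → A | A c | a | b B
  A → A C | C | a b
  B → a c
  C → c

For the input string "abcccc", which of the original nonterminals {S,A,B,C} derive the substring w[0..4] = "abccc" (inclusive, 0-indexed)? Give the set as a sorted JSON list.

CNF form of G:
  S -> A C | A T2 | T0 T1 | T1 B | a | c
  A -> A C | T0 T1 | c
  B -> T0 T2
  C -> c
  T0 -> a
  T1 -> b
  T2 -> c

CYK table (by increasing span) (cells [i..j] with 0 ≤ i ≤ j ≤ 4 only):
  [0..0]={S,T0}  "a"  orig:{S}
  [1..1]={T1}  "b"  orig:{}
  [2..2]={A,C,S,T2}  "c"  orig:{A,C,S}
  [3..3]={A,C,S,T2}  "c"  orig:{A,C,S}
  [4..4]={A,C,S,T2}  "c"  orig:{A,C,S}
  [0..1]={A,S}  "ab"
  [1..2]=∅  "bc"
  [2..3]={A,S}  "cc"
  [3..4]={A,S}  "cc"
  [0..2]={A,S}  "abc"
  [1..3]=∅  "bcc"
  [2..4]={A,S}  "ccc"
  [0..3]={A,S}  "abcc"
  [1..4]=∅  "bccc"
  [0..4]={A,S}  "abccc"

Original NTs in T[0,4] deriving "abccc": ["A", "S"]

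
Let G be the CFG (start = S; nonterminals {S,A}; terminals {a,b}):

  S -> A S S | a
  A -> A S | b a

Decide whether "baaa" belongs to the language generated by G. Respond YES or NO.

CNF form of G:
  S -> A X2 | a
  A -> A S | T0 T1
  T0 -> b
  T1 -> a
  X2 -> S S

CYK table (by increasing span):
  cell(0,0) b: {T0}  orig:{}
  cell(1,1) a: {S,T1}  orig:{S}
  cell(2,2) a: {S,T1}  orig:{S}
  cell(3,3) a: {S,T1}  orig:{S}
  cell(0,1) ba: {A}
  cell(1,2) aa: {X2}  orig:{}
  cell(2,3) aa: {X2}  orig:{}
  cell(0,2) baa: {A}
  cell(1,3) aaa: ∅
  cell(0,3) baaa: {A,S}

S ∈ T[0,3] ⇒ YES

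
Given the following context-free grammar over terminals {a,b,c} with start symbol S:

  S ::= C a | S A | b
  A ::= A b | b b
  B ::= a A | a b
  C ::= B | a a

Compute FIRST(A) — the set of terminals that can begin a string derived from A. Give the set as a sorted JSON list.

FIRST iteration:
pass 1:
  A via A→b b: +{b}
  B via B→a A: +{a}
  C via C→B: +{a}
  S via S→C a: +{a}
  S via S→b: +{b}
  FIRST[S]={a,b}  FIRST[A]={b}  FIRST[B]={a}  FIRST[C]={a}
pass 2: — fixpoint
  FIRST[S]={a,b}  FIRST[A]={b}  FIRST[B]={a}  FIRST[C]={a}

FIRST(A) = ["b"]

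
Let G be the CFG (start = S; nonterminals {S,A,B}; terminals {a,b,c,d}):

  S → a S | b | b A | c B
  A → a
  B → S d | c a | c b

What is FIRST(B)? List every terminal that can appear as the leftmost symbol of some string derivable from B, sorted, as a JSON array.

Compute FIRST by fixpoint:
round 1:
  A via A→a: +{a}
  B via B→c a: +{c}
  S via S→a S: +{a}
  S via S→b: +{b}
  S via S→c B: +{c}
  FIRST[S]={a,b,c}  FIRST[A]={a}  FIRST[B]={c}
round 2:
  B via B→S d: +{a,b}
  FIRST[S]={a,b,c}  FIRST[A]={a}  FIRST[B]={a,b,c}
round 3: done
  FIRST[S]={a,b,c}  FIRST[A]={a}  FIRST[B]={a,b,c}

FIRST(B) = ["a", "b", "c"]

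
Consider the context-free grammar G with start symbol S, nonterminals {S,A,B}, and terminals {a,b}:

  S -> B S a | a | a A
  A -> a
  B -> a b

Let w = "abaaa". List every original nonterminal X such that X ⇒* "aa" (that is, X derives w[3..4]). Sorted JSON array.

CNF form of G:
  S -> B X2 | T0 A | a
  A -> a
  B -> T0 T1
  T0 -> a
  T1 -> b
  X2 -> S T0

Fill CYK table bottom-up, restricted to cells inside w[3..4]:
  T[3,3] 'a' = {A,S,T0}  orig:{A,S}
  T[4,4] 'a' = {A,S,T0}  orig:{A,S}
  T[3,4] 'aa' = {S,X2}  orig:{S}

Original NTs in T[3,4] deriving "aa": ["S"]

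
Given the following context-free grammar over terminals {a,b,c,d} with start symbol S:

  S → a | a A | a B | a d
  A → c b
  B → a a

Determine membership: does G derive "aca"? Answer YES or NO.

Convert to CNF:
  S -> T2 A | T2 B | T2 T3 | a
  A -> T0 T1
  B -> T2 T2
  T0 -> c
  T1 -> b
  T2 -> a
  T3 -> d

CYK table (by increasing span):
  [0..0]={S,T2}  "a"  orig:{S}
  [1..1]={T0}  "c"  orig:{}
  [2..2]={S,T2}  "a"  orig:{S}
  [0..1]=∅  "ac"
  [1..2]=∅  "ca"
  [0..2]=∅  "aca"

S ∉ T[0,2] ⇒ NO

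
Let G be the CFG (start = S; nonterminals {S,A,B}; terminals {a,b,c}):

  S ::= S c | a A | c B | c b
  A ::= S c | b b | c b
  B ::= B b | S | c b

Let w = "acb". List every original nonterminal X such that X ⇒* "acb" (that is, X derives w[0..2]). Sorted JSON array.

Convert to CNF:
  S -> S T0 | T0 B | T0 T1 | T2 A
  A -> S T0 | T0 T1 | T1 T1
  B -> B T1 | S T0 | T0 B | T0 T1 | T2 A
  T0 -> c
  T1 -> b
  T2 -> a

CYK fill — only the sub-triangle for w[0..2]:
  [0..0]={T2}  "a"  orig:{}
  [1..1]={T0}  "c"  orig:{}
  [2..2]={T1}  "b"  orig:{}
  [0..1]=∅  "ac"
  [1..2]={A,B,S}  "cb"
  [0..2]={B,S}  "acb"

Original NTs in T[0,2] deriving "acb": ["B", "S"]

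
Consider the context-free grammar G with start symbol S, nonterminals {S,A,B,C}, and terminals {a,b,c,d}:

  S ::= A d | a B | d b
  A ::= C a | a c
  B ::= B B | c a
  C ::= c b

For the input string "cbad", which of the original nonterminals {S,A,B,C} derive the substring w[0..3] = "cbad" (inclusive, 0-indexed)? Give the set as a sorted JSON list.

CNF form of G:
  S -> A T3 | T0 B | T3 T2
  A -> C T0 | T0 T1
  B -> B B | T1 T0
  C -> T1 T2
  T0 -> a
  T1 -> c
  T2 -> b
  T3 -> d

CYK fill (cells [i..j] with 0 ≤ i ≤ j ≤ 3 only):
  cell(0,0) c: {T1}  orig:{}
  cell(1,1) b: {T2}  orig:{}
  cell(2,2) a: {T0}  orig:{}
  cell(3,3) d: {T3}  orig:{}
  cell(0,1) cb: {C}
  cell(1,2) ba: ∅
  cell(2,3) ad: ∅
  cell(0,2) cba: {A}
  cell(1,3) bad: ∅
  cell(0,3) cbad: {S}

Original NTs in T[0,3] deriving "cbad": ["S"]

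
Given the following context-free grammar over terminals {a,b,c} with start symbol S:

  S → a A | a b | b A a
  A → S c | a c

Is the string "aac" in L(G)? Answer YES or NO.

CNF form of G:
  S -> T1 A | T1 T2 | T2 X3
  A -> S T0 | T1 T0
  T0 -> c
  T1 -> a
  T2 -> b
  X3 -> A T1

CYK fill:
  [0..0]={T1}  "a"  orig:{}
  [1..1]={T1}  "a"  orig:{}
  [2..2]={T0}  "c"  orig:{}
  [0..1]=∅  "aa"
  [1..2]={A}  "ac"
  [0..2]={S}  "aac"

S ∈ T[0,2] ⇒ YES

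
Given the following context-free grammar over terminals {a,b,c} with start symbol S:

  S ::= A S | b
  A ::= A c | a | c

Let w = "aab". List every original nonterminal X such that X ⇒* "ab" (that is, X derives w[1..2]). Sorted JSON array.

Convert to CNF:
  S -> A S | b
  A -> A T0 | a | c
  T0 -> c

CYK table (by increasing span) — only the sub-triangle for w[1..2]:
  [1..1]={A}  "a"
  [2..2]={S}  "b"
  [1..2]={S}  "ab"

Original NTs in T[1,2] deriving "ab": ["S"]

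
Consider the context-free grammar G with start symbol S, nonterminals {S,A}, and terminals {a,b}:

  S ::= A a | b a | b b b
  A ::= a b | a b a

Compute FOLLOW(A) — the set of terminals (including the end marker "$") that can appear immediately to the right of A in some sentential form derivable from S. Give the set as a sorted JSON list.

Compute FIRST by fixpoint:
round 1:
  A via A→a b: +{a}
  S via S→A a: +{a}
  S via S→b a: +{b}
  S: {a,b}  A: {a}
round 2: (stable)
  S: {a,b}  A: {a}

FOLLOW iteration:
initialize: $ ∈ FOLLOW(S)
round 1:
  S→A a: FOLLOW(A) ⊇ FIRST(a) = {a}; new: +{a}
  FOLLOW[S]={$}  FOLLOW[A]={a}
round 2: done
  FOLLOW[S]={$}  FOLLOW[A]={a}

FOLLOW(A) = ["a"]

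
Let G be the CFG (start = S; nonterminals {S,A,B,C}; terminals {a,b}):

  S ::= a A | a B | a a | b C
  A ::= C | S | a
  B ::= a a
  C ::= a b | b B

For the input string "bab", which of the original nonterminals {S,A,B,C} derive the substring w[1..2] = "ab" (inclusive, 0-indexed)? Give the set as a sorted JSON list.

Convert to CNF:
  S -> T0 A | T0 B | T0 T0 | T1 C
  A -> T0 A | T0 B | T0 T0 | T0 T1 | T1 B | T1 C | a
  B -> T0 T0
  C -> T0 T1 | T1 B
  T0 -> a
  T1 -> b

CYK table (by increasing span), restricted to cells inside w[1..2]:
  T[1,1] 'a' = {A,T0}  orig:{A}
  T[2,2] 'b' = {T1}  orig:{}
  T[1,2] 'ab' = {A,C}

Original NTs in T[1,2] deriving "ab": ["A", "C"]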